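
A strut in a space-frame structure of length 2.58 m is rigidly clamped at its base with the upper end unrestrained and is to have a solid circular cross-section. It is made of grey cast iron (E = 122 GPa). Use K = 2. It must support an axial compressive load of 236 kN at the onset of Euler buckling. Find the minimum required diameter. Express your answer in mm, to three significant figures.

d ≈ 102 mm

L_e = K·L = 2 × 2.58 = 5.160 m
Required I = P_cr·L_e²/(π²E) = 2.360×10^5 × 5.160² / (π² × 1.22×10^11) = 5.219×10^-6 m⁴
I_req = 5.219×10^6 mm⁴
Solid circle: I = πd⁴/64  ⇒  d = (64I/π)^(1/4) = (64×5.219×10^6/π)^(1/4) = 102 mm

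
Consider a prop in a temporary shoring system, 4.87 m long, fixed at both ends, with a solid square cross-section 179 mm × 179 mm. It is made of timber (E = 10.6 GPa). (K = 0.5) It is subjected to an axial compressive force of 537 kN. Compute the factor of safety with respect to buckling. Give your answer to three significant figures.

I = a⁴/12 = 179⁴/12 = 8.555×10^7 mm⁴
I = 8.555×10^7 mm⁴ = 8.555×10^-5 m⁴
Effective length L_e = K·L = 0.5 × 4.87 = 2.435 m
P_cr = π²EI / L_e² = π² × 10.6×10⁹ × 8.555×10^-5 / 2.435² = 1.510×10^6 N
Factor of safety n = P_cr / P = 1509.5 / 537 = 2.81

n ≈ 2.81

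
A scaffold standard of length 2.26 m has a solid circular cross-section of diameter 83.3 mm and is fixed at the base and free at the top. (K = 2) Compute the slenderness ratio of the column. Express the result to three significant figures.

For a solid circle r = d/4 = 83.3/4 = 20.82 mm
L_e = K·L = 2 × 2.26 m = 4.520 m = 4520.0 mm
λ = L_e / r_min = 4520.0 / 20.82 = 217

λ ≈ 217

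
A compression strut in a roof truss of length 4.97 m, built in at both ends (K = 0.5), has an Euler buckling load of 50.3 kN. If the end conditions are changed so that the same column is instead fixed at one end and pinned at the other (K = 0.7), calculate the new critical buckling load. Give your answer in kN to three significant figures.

P_cr ≈ 25.7 kN

P_cr ∝ 1/K², so P_cr,new = P_cr,old × (K_old/K_new)² = 50.3 × (0.5/0.7)²
= 50.3 × 0.5102 = 25.7 kN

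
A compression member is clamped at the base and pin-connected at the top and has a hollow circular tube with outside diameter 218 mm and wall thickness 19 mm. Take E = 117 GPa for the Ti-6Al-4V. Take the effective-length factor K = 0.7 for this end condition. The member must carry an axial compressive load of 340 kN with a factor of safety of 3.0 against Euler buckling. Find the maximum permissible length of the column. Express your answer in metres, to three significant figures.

Inner diameter d_i = 218 − 2×19 = 180.0 mm
I = π(d_o⁴ − d_i⁴)/64 = π(218⁴ − 180.0⁴)/64 = 5.934×10^7 mm⁴
I = 5.934×10^-5 m⁴
Required critical load P_cr = n·P = 3.0 × 340 = 1020 kN = 1.020×10^6 N
From P_cr = π²EI/(K·L)²:  L = (1/K)·√(π²EI/P_cr) = (1/0.7)·√(π²×1.17×10^11×5.934×10^-5/1.020×10^6)
L = 11.7 m

L_max ≈ 11.7 m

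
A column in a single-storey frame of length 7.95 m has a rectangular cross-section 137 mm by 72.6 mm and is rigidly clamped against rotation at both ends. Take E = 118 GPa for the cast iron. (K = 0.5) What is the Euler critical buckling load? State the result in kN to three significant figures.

P_cr ≈ 322 kN

Buckling occurs about the weak axis: I_min = h·b³/12 with b = 72.6 mm (the shorter side).
I_min = 137×72.6³/12 = 4.369×10^6 mm⁴
I = 4.369×10^6 mm⁴ = 4.369×10^-6 m⁴
Effective length L_e = K·L = 0.5 × 7.95 = 3.975 m
P_cr = π²EI / L_e² = π² × 118×10⁹ × 4.369×10^-6 / 3.975² = 3.220×10^5 N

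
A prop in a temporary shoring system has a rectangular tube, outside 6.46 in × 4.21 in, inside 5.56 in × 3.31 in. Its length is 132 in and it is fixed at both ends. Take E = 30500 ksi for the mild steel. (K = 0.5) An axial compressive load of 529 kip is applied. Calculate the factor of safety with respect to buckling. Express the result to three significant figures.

n ≈ 3.05

Weak-axis I_min = (h_o·b_o³ − h_i·b_i³)/12 with b_o = 4.21, b_i = 3.310 in (shorter outer/inner sides).
I_min = (6.46×4.21³ − 5.560×3.310³)/12 = 23.37 in⁴
Effective length L_e = K·L = 0.5 × 132 = 66.00 in
P_cr = π²EI / L_e² = π² × 30500×10³ × 23.37 / 66.00² = 1.615×10^6 lb
Factor of safety n = P_cr / P = 1614.8 / 529 = 3.05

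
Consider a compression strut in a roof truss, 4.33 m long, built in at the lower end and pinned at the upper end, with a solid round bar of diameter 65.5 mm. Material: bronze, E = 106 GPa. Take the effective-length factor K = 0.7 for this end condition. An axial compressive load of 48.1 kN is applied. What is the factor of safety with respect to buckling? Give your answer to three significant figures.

n ≈ 2.14

I = πd⁴/64 = π×65.5⁴/64 = 9.035×10^5 mm⁴
I = 9.035×10^5 mm⁴ = 9.035×10^-7 m⁴
Effective length L_e = K·L = 0.7 × 4.33 = 3.031 m
P_cr = π²EI / L_e² = π² × 106×10⁹ × 9.035×10^-7 / 3.031² = 1.029×10^5 N
Factor of safety n = P_cr / P = 102.89 / 48.1 = 2.14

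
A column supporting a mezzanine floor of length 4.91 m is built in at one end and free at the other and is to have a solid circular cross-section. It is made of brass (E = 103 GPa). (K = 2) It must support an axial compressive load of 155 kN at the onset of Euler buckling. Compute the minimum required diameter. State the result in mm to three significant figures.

L_e = K·L = 2 × 4.91 = 9.820 m
Required I = P_cr·L_e²/(π²E) = 1.550×10^5 × 9.820² / (π² × 1.03×10^11) = 1.470×10^-5 m⁴
I_req = 1.470×10^7 mm⁴
Solid circle: I = πd⁴/64  ⇒  d = (64I/π)^(1/4) = (64×1.470×10^7/π)^(1/4) = 132 mm

d ≈ 132 mm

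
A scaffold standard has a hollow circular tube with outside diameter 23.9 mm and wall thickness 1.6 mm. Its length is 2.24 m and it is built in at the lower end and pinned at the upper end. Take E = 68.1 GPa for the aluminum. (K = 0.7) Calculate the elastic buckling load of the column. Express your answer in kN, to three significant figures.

Inner diameter d_i = 23.9 − 2×1.6 = 20.70 mm
I = π(d_o⁴ − d_i⁴)/64 = π(23.9⁴ − 20.70⁴)/64 = 7.004×10^3 mm⁴
I = 7.004×10^3 mm⁴ = 7.004×10^-9 m⁴
Effective length L_e = K·L = 0.7 × 2.24 = 1.568 m
P_cr = π²EI / L_e² = π² × 68.1×10⁹ × 7.004×10^-9 / 1.568² = 1.915×10^3 N

P_cr ≈ 1.91 kN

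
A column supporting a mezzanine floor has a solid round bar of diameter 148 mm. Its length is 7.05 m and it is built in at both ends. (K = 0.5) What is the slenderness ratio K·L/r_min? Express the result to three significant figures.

λ ≈ 95.3

I = πd⁴/64 = π×148⁴/64 = 2.355×10^7 mm⁴
A = 1.720×10^4 mm²;  r_min = √(I/A) = √(2.355×10^7/1.720×10^4) = 37.00 mm
L_e = K·L = 0.5 × 7.05 m = 3.525 m = 3525.0 mm
λ = L_e / r_min = 3525.0 / 37.00 = 95.3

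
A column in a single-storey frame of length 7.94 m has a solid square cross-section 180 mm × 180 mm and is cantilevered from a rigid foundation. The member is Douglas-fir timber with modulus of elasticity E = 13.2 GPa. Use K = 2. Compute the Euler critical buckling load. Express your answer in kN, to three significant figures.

I = a⁴/12 = 180⁴/12 = 8.748×10^7 mm⁴
I = 8.748×10^7 mm⁴ = 8.748×10^-5 m⁴
Effective length L_e = K·L = 2 × 7.94 = 15.88 m
P_cr = π²EI / L_e² = π² × 13.2×10⁹ × 8.748×10^-5 / 15.88² = 4.519×10^4 N

P_cr ≈ 45.2 kN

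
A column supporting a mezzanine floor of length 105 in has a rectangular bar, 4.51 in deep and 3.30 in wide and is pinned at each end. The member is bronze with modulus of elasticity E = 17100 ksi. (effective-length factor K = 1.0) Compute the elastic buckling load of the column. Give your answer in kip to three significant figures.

P_cr ≈ 207 kip

Buckling occurs about the weak axis: I_min = h·b³/12 with b = 3.30 in (the shorter side).
I_min = 4.51×3.30³/12 = 13.51 in⁴
Effective length L_e = K·L = 1 × 105 = 105.0 in
P_cr = π²EI / L_e² = π² × 17100×10³ × 13.51 / 105.0² = 2.068×10^5 lb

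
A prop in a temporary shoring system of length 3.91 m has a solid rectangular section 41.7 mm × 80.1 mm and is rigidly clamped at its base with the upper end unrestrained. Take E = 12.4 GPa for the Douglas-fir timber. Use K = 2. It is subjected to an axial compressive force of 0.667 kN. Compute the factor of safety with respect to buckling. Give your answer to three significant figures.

Buckling occurs about the weak axis: I_min = h·b³/12 with b = 41.7 mm (the shorter side).
I_min = 80.1×41.7³/12 = 4.840×10^5 mm⁴
I = 4.840×10^5 mm⁴ = 4.840×10^-7 m⁴
Effective length L_e = K·L = 2 × 3.91 = 7.820 m
P_cr = π²EI / L_e² = π² × 12.4×10⁹ × 4.840×10^-7 / 7.820² = 968.7 N
Factor of safety n = P_cr / P = 0.96865 / 0.667 = 1.45

n ≈ 1.45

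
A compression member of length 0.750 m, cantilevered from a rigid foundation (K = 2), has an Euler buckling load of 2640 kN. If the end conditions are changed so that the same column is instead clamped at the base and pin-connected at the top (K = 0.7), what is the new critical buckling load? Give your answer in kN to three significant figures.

P_cr ≈ 21600 kN

P_cr ∝ 1/K², so P_cr,new = P_cr,old × (K_old/K_new)² = 2640 × (2/0.7)²
= 2640 × 8.163 = 21600 kN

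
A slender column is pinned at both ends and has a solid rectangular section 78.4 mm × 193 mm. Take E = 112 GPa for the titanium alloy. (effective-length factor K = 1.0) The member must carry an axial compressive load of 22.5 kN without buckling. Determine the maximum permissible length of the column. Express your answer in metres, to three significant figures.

L_max ≈ 19.5 m

Buckling occurs about the weak axis: I_min = h·b³/12 with b = 78.4 mm (the shorter side).
I_min = 193×78.4³/12 = 7.750×10^6 mm⁴
I = 7.750×10^-6 m⁴
At the buckling limit P_cr = P = 2.250×10^4 N
From P_cr = π²EI/(K·L)²:  L = (1/K)·√(π²EI/P_cr) = (1/1)·√(π²×1.12×10^11×7.750×10^-6/2.250×10^4)
L = 19.5 m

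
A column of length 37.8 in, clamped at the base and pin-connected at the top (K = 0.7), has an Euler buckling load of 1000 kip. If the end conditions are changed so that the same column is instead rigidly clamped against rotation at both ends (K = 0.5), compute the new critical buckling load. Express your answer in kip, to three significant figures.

P_cr ≈ 1960 kip

P_cr ∝ 1/K², so P_cr,new = P_cr,old × (K_old/K_new)² = 1000 × (0.7/0.5)²
= 1000 × 1.960 = 1960 kip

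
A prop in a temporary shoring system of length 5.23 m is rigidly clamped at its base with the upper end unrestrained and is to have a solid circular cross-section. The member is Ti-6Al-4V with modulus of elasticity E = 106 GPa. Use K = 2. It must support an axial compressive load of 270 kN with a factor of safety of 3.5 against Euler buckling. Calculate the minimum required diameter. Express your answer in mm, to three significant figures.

d ≈ 212 mm

Required P_cr = n·P = 3.5 × 270 = 945.0 kN
L_e = K·L = 2 × 5.23 = 10.46 m
Required I = P_cr·L_e²/(π²E) = 9.450×10^5 × 10.46² / (π² × 1.06×10^11) = 9.883×10^-5 m⁴
I_req = 9.883×10^7 mm⁴
Solid circle: I = πd⁴/64  ⇒  d = (64I/π)^(1/4) = (64×9.883×10^7/π)^(1/4) = 212 mm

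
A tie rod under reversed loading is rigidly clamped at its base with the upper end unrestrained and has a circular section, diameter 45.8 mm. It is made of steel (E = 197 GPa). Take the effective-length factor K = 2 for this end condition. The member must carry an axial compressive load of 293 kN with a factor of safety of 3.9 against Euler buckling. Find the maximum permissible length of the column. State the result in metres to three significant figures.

L_max ≈ 0.303 m

I = πd⁴/64 = π×45.8⁴/64 = 2.160×10^5 mm⁴
I = 2.160×10^-7 m⁴
Required critical load P_cr = n·P = 3.9 × 293 = 1143 kN = 1.143×10^6 N
From P_cr = π²EI/(K·L)²:  L = (1/K)·√(π²EI/P_cr) = (1/2)·√(π²×1.97×10^11×2.160×10^-7/1.143×10^6)
L = 0.303 m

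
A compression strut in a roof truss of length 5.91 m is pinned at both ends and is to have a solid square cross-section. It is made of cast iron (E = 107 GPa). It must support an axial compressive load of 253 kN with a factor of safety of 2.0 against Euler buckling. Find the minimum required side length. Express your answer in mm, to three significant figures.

Required P_cr = n·P = 2.0 × 253 = 506.0 kN
L_e = K·L = 1 × 5.91 = 5.910 m
Required I = P_cr·L_e²/(π²E) = 5.060×10^5 × 5.910² / (π² × 1.07×10^11) = 1.674×10^-5 m⁴
I_req = 1.674×10^7 mm⁴
Solid square: I = a⁴/12  ⇒  a = (12I)^(1/4) = (12×1.674×10^7)^(1/4) = 119 mm

a ≈ 119 mm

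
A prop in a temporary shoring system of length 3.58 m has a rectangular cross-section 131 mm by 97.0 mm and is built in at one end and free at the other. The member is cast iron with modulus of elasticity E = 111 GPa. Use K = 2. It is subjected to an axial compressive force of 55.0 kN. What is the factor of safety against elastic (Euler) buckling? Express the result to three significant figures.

Buckling occurs about the weak axis: I_min = h·b³/12 with b = 97.0 mm (the shorter side).
I_min = 131×97.0³/12 = 9.963×10^6 mm⁴
I = 9.963×10^6 mm⁴ = 9.963×10^-6 m⁴
Effective length L_e = K·L = 2 × 3.58 = 7.160 m
P_cr = π²EI / L_e² = π² × 111×10⁹ × 9.963×10^-6 / 7.160² = 2.129×10^5 N
Factor of safety n = P_cr / P = 212.91 / 55.0 = 3.87

n ≈ 3.87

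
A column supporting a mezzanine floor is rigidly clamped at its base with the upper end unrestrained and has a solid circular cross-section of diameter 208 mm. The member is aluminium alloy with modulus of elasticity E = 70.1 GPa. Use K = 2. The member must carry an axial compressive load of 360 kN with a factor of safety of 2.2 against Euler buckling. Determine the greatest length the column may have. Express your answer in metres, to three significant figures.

I = πd⁴/64 = π×208⁴/64 = 9.188×10^7 mm⁴
I = 9.188×10^-5 m⁴
Required critical load P_cr = n·P = 2.2 × 360 = 792.0 kN = 7.920×10^5 N
From P_cr = π²EI/(K·L)²:  L = (1/K)·√(π²EI/P_cr) = (1/2)·√(π²×7.01×10^10×9.188×10^-5/7.920×10^5)
L = 4.48 m

L_max ≈ 4.48 m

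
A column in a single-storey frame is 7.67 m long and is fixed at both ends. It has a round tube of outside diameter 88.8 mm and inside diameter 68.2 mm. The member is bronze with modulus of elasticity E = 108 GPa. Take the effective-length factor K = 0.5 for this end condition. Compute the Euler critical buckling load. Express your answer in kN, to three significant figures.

d_o = 88.8 mm, d_i = 68.2 mm
I = π(d_o⁴ − d_i⁴)/64 = π(88.8⁴ − 68.20⁴)/64 = 1.990×10^6 mm⁴
I = 1.990×10^6 mm⁴ = 1.990×10^-6 m⁴
Effective length L_e = K·L = 0.5 × 7.67 = 3.835 m
P_cr = π²EI / L_e² = π² × 108×10⁹ × 1.990×10^-6 / 3.835² = 1.442×10^5 N

P_cr ≈ 144 kN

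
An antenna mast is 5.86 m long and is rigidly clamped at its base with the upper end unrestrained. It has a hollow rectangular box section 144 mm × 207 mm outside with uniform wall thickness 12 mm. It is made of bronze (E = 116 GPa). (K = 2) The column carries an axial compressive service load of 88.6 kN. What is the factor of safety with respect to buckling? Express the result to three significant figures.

n ≈ 2.37

Inner dimensions: h_i = 207 − 2×12 = 183.0 mm, b_i = 144 − 2×12 = 120.0 mm
Weak-axis I_min = (h_o·b_o³ − h_i·b_i³)/12 with b_o = 144, b_i = 120.0 mm (shorter outer/inner sides).
I_min = (207×144³ − 183.0×120.0³)/12 = 2.516×10^7 mm⁴
I = 2.516×10^7 mm⁴ = 2.516×10^-5 m⁴
Effective length L_e = K·L = 2 × 5.86 = 11.72 m
P_cr = π²EI / L_e² = π² × 116×10⁹ × 2.516×10^-5 / 11.72² = 2.097×10^5 N
Factor of safety n = P_cr / P = 209.68 / 88.6 = 2.37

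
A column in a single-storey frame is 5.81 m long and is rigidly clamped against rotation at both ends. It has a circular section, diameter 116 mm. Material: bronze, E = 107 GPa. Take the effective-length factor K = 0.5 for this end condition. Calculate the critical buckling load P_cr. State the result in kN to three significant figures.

P_cr ≈ 1110 kN

I = πd⁴/64 = π×116⁴/64 = 8.888×10^6 mm⁴
I = 8.888×10^6 mm⁴ = 8.888×10^-6 m⁴
Effective length L_e = K·L = 0.5 × 5.81 = 2.905 m
P_cr = π²EI / L_e² = π² × 107×10⁹ × 8.888×10^-6 / 2.905² = 1.112×10^6 N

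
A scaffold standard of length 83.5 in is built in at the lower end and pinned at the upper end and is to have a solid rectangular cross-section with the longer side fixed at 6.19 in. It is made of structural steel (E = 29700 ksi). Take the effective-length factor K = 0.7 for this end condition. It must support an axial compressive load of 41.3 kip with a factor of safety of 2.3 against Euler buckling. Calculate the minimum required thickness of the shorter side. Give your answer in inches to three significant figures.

b ≈ 1.29 in

Required P_cr = n·P = 2.3 × 41.3 = 94.99 kip
L_e = K·L = 0.7 × 83.5 = 58.45 in
Required I = P_cr·L_e²/(π²E) = 9.499×10^4 × 58.45² / (π² × 2.97×10^7) = 1.107 in⁴
Rectangle, weak axis: I_min = h·b³/12 with h = 6.19 in fixed  ⇒  b = (12I/h)^(1/3) = 1.29 in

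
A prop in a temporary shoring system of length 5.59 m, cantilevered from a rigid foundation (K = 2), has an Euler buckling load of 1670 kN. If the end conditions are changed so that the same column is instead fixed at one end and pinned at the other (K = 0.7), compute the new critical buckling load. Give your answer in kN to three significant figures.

P_cr ∝ 1/K², so P_cr,new = P_cr,old × (K_old/K_new)² = 1670 × (2/0.7)²
= 1670 × 8.163 = 13600 kN

P_cr ≈ 13600 kN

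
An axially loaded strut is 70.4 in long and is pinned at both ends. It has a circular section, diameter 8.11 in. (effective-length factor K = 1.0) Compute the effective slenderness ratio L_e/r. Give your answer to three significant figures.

λ ≈ 34.7

I = πd⁴/64 = π×8.11⁴/64 = 212.4 in⁴
A = 51.66 in²;  r_min = √(I/A) = √(212.4/51.66) = 2.027 in
L_e = K·L = 1 × 70.4 = 70.40 in
λ = L_e / r_min = 70.400 / 2.027 = 34.7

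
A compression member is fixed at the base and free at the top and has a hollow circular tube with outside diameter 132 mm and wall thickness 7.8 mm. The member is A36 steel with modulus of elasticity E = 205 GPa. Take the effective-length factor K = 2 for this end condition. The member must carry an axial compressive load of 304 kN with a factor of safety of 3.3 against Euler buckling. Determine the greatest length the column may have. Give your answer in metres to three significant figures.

Inner diameter d_i = 132 − 2×7.8 = 116.4 mm
I = π(d_o⁴ − d_i⁴)/64 = π(132⁴ − 116.4⁴)/64 = 5.892×10^6 mm⁴
I = 5.892×10^-6 m⁴
Required critical load P_cr = n·P = 3.3 × 304 = 1003 kN = 1.003×10^6 N
From P_cr = π²EI/(K·L)²:  L = (1/K)·√(π²EI/P_cr) = (1/2)·√(π²×2.05×10^11×5.892×10^-6/1.003×10^6)
L = 1.72 m

L_max ≈ 1.72 m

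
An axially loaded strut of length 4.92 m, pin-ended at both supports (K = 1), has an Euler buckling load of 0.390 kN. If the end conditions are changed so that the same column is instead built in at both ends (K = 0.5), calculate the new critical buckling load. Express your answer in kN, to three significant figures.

P_cr ≈ 1.56 kN

P_cr ∝ 1/K², so P_cr,new = P_cr,old × (K_old/K_new)² = 0.390 × (1/0.5)²
= 0.390 × 4.000 = 1.56 kN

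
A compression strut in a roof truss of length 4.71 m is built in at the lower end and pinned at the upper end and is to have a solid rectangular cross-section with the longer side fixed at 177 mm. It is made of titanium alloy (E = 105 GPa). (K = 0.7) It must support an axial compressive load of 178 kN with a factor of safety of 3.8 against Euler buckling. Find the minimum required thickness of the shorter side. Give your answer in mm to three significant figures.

b ≈ 78.4 mm

Required P_cr = n·P = 3.8 × 178 = 676.4 kN
L_e = K·L = 0.7 × 4.71 = 3.297 m
Required I = P_cr·L_e²/(π²E) = 6.764×10^5 × 3.297² / (π² × 1.05×10^11) = 7.095×10^-6 m⁴
I_req = 7.095×10^6 mm⁴
Rectangle, weak axis: I_min = h·b³/12 with h = 177 mm fixed  ⇒  b = (12I/h)^(1/3) = 78.4 mm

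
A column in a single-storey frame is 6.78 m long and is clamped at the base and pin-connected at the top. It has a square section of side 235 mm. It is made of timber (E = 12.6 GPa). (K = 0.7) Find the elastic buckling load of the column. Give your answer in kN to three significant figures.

P_cr ≈ 1400 kN

I = a⁴/12 = 235⁴/12 = 2.542×10^8 mm⁴
I = 2.542×10^8 mm⁴ = 2.542×10^-4 m⁴
Effective length L_e = K·L = 0.7 × 6.78 = 4.746 m
P_cr = π²EI / L_e² = π² × 12.6×10⁹ × 2.542×10^-4 / 4.746² = 1.403×10^6 N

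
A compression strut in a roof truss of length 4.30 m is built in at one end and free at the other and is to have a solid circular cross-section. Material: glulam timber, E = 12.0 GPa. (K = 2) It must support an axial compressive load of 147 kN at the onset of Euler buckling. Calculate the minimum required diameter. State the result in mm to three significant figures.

L_e = K·L = 2 × 4.30 = 8.600 m
Required I = P_cr·L_e²/(π²E) = 1.470×10^5 × 8.600² / (π² × 1.20×10^10) = 9.180×10^-5 m⁴
I_req = 9.180×10^7 mm⁴
Solid circle: I = πd⁴/64  ⇒  d = (64I/π)^(1/4) = (64×9.180×10^7/π)^(1/4) = 208 mm

d ≈ 208 mm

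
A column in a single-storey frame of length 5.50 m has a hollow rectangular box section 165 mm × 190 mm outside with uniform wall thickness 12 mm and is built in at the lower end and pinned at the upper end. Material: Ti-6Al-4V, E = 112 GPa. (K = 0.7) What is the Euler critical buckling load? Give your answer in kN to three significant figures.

P_cr ≈ 2410 kN

Inner dimensions: h_i = 190 − 2×12 = 166.0 mm, b_i = 165 − 2×12 = 141.0 mm
Weak-axis I_min = (h_o·b_o³ − h_i·b_i³)/12 with b_o = 165, b_i = 141.0 mm (shorter outer/inner sides).
I_min = (190×165³ − 166.0×141.0³)/12 = 3.235×10^7 mm⁴
I = 3.235×10^7 mm⁴ = 3.235×10^-5 m⁴
Effective length L_e = K·L = 0.7 × 5.50 = 3.850 m
P_cr = π²EI / L_e² = π² × 112×10⁹ × 3.235×10^-5 / 3.850² = 2.412×10^6 N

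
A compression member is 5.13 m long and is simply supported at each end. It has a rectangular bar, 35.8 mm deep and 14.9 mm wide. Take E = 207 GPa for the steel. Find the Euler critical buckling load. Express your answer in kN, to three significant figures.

P_cr ≈ 0.766 kN

Buckling occurs about the weak axis: I_min = h·b³/12 with b = 14.9 mm (the shorter side).
I_min = 35.8×14.9³/12 = 9.869×10^3 mm⁴
I = 9.869×10^3 mm⁴ = 9.869×10^-9 m⁴
Effective length L_e = K·L = 1 × 5.13 = 5.130 m
P_cr = π²EI / L_e² = π² × 207×10⁹ × 9.869×10^-9 / 5.130² = 766.1 N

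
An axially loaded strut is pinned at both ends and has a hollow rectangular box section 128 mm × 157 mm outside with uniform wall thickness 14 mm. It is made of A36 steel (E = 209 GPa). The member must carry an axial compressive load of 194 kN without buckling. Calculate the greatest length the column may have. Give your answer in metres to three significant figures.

Inner dimensions: h_i = 157 − 2×14 = 129.0 mm, b_i = 128 − 2×14 = 100.0 mm
Weak-axis I_min = (h_o·b_o³ − h_i·b_i³)/12 with b_o = 128, b_i = 100.0 mm (shorter outer/inner sides).
I_min = (157×128³ − 129.0×100.0³)/12 = 1.669×10^7 mm⁴
I = 1.669×10^-5 m⁴
At the buckling limit P_cr = P = 1.940×10^5 N
From P_cr = π²EI/(K·L)²:  L = (1/K)·√(π²EI/P_cr) = (1/1)·√(π²×2.09×10^11×1.669×10^-5/1.940×10^5)
L = 13.3 m

L_max ≈ 13.3 m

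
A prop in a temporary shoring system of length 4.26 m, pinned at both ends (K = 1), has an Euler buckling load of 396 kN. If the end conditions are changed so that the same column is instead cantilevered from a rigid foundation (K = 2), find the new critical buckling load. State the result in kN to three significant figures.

P_cr ∝ 1/K², so P_cr,new = P_cr,old × (K_old/K_new)² = 396 × (1/2)²
= 396 × 0.2500 = 99.0 kN

P_cr ≈ 99.0 kN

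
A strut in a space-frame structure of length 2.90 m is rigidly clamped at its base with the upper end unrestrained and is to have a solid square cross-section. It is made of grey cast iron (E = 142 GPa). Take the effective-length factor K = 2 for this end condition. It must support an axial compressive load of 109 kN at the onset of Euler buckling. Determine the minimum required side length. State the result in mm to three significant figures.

L_e = K·L = 2 × 2.90 = 5.800 m
Required I = P_cr·L_e²/(π²E) = 1.090×10^5 × 5.800² / (π² × 1.42×10^11) = 2.616×10^-6 m⁴
I_req = 2.616×10^6 mm⁴
Solid square: I = a⁴/12  ⇒  a = (12I)^(1/4) = (12×2.616×10^6)^(1/4) = 74.9 mm

a ≈ 74.9 mm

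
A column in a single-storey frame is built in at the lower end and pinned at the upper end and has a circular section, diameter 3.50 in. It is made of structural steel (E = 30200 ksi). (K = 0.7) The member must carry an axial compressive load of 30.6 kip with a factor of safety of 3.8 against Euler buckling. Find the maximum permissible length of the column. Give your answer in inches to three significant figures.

L_max ≈ 196 in

I = πd⁴/64 = π×3.50⁴/64 = 7.366 in⁴
Required critical load P_cr = n·P = 3.8 × 30.6 = 116.3 kip = 1.163×10^5 lb
From P_cr = π²EI/(K·L)²:  L = (1/K)·√(π²EI/P_cr) = (1/0.7)·√(π²×3.02×10^7×7.366/1.163×10^5)
L = 196 in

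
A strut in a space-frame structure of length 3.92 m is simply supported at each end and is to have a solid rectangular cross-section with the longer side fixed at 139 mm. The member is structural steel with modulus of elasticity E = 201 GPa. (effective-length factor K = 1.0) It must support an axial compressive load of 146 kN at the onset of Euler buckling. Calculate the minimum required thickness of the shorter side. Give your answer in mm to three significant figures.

b ≈ 46.0 mm

L_e = K·L = 1 × 3.92 = 3.920 m
Required I = P_cr·L_e²/(π²E) = 1.460×10^5 × 3.920² / (π² × 2.01×10^11) = 1.131×10^-6 m⁴
I_req = 1.131×10^6 mm⁴
Rectangle, weak axis: I_min = h·b³/12 with h = 139 mm fixed  ⇒  b = (12I/h)^(1/3) = 46.0 mm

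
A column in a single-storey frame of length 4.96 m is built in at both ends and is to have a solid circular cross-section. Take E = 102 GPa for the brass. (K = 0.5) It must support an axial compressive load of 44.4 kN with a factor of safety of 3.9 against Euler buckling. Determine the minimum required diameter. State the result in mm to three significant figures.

d ≈ 68.1 mm

Required P_cr = n·P = 3.9 × 44.4 = 173.2 kN
L_e = K·L = 0.5 × 4.96 = 2.480 m
Required I = P_cr·L_e²/(π²E) = 1.732×10^5 × 2.480² / (π² × 1.02×10^11) = 1.058×10^-6 m⁴
I_req = 1.058×10^6 mm⁴
Solid circle: I = πd⁴/64  ⇒  d = (64I/π)^(1/4) = (64×1.058×10^6/π)^(1/4) = 68.1 mm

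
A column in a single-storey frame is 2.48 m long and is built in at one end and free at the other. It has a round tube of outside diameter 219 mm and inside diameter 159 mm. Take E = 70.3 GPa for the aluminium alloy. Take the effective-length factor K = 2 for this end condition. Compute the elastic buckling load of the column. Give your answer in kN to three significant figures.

P_cr ≈ 2300 kN

d_o = 219 mm, d_i = 159 mm
I = π(d_o⁴ − d_i⁴)/64 = π(219⁴ − 159.0⁴)/64 = 8.154×10^7 mm⁴
I = 8.154×10^7 mm⁴ = 8.154×10^-5 m⁴
Effective length L_e = K·L = 2 × 2.48 = 4.960 m
P_cr = π²EI / L_e² = π² × 70.3×10⁹ × 8.154×10^-5 / 4.960² = 2.300×10^6 N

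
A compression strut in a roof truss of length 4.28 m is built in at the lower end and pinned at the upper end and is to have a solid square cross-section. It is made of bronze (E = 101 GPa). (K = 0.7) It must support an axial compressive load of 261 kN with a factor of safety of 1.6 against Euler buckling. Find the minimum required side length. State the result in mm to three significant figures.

a ≈ 82.0 mm

Required P_cr = n·P = 1.6 × 261 = 417.6 kN
L_e = K·L = 0.7 × 4.28 = 2.996 m
Required I = P_cr·L_e²/(π²E) = 4.176×10^5 × 2.996² / (π² × 1.01×10^11) = 3.760×10^-6 m⁴
I_req = 3.760×10^6 mm⁴
Solid square: I = a⁴/12  ⇒  a = (12I)^(1/4) = (12×3.760×10^6)^(1/4) = 82.0 mm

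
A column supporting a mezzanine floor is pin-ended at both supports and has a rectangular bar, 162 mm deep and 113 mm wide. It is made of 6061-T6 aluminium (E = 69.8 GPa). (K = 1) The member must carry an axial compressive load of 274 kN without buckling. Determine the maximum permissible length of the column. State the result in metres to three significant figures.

L_max ≈ 7.00 m

Buckling occurs about the weak axis: I_min = h·b³/12 with b = 113 mm (the shorter side).
I_min = 162×113³/12 = 1.948×10^7 mm⁴
I = 1.948×10^-5 m⁴
At the buckling limit P_cr = P = 2.740×10^5 N
From P_cr = π²EI/(K·L)²:  L = (1/K)·√(π²EI/P_cr) = (1/1)·√(π²×6.98×10^10×1.948×10^-5/2.740×10^5)
L = 7.00 m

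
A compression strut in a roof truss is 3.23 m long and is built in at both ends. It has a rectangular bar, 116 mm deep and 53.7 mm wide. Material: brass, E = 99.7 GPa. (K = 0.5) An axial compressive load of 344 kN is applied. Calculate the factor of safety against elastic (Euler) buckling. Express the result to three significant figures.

Buckling occurs about the weak axis: I_min = h·b³/12 with b = 53.7 mm (the shorter side).
I_min = 116×53.7³/12 = 1.497×10^6 mm⁴
I = 1.497×10^6 mm⁴ = 1.497×10^-6 m⁴
Effective length L_e = K·L = 0.5 × 3.23 = 1.615 m
P_cr = π²EI / L_e² = π² × 99.7×10⁹ × 1.497×10^-6 / 1.615² = 5.647×10^5 N
Factor of safety n = P_cr / P = 564.74 / 344 = 1.64

n ≈ 1.64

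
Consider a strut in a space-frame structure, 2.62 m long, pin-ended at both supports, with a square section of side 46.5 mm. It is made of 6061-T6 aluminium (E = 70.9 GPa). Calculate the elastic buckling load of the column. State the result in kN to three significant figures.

I = a⁴/12 = 46.5⁴/12 = 3.896×10^5 mm⁴
I = 3.896×10^5 mm⁴ = 3.896×10^-7 m⁴
Effective length L_e = K·L = 1 × 2.62 = 2.620 m
P_cr = π²EI / L_e² = π² × 70.9×10⁹ × 3.896×10^-7 / 2.620² = 3.972×10^4 N

P_cr ≈ 39.7 kN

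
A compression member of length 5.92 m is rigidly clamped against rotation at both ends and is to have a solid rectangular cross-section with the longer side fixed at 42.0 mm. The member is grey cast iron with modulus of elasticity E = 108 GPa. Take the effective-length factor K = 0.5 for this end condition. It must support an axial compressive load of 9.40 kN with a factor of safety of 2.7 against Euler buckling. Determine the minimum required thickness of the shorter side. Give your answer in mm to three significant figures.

b ≈ 39.1 mm

Required P_cr = n·P = 2.7 × 9.40 = 25.38 kN
L_e = K·L = 0.5 × 5.92 = 2.960 m
Required I = P_cr·L_e²/(π²E) = 2.538×10^4 × 2.960² / (π² × 1.08×10^11) = 2.086×10^-7 m⁴
I_req = 2.086×10^5 mm⁴
Rectangle, weak axis: I_min = h·b³/12 with h = 42.0 mm fixed  ⇒  b = (12I/h)^(1/3) = 39.1 mm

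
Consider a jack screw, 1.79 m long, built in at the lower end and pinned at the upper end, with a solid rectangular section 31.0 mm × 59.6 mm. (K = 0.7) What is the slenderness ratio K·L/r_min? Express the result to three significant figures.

Buckling occurs about the weak axis: I_min = h·b³/12 with b = 31.0 mm (the shorter side).
I_min = 59.6×31.0³/12 = 1.480×10^5 mm⁴
A = 1.848×10^3 mm²;  r_min = √(I/A) = √(1.480×10^5/1.848×10^3) = 8.949 mm
L_e = K·L = 0.7 × 1.79 m = 1.253 m = 1253.0 mm
λ = L_e / r_min = 1253.0 / 8.949 = 140

λ ≈ 140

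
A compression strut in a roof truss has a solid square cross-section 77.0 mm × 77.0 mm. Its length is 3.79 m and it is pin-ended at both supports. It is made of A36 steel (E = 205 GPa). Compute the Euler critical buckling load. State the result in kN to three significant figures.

P_cr ≈ 413 kN

I = a⁴/12 = 77.0⁴/12 = 2.929×10^6 mm⁴
I = 2.929×10^6 mm⁴ = 2.929×10^-6 m⁴
Effective length L_e = K·L = 1 × 3.79 = 3.790 m
P_cr = π²EI / L_e² = π² × 205×10⁹ × 2.929×10^-6 / 3.790² = 4.126×10^5 N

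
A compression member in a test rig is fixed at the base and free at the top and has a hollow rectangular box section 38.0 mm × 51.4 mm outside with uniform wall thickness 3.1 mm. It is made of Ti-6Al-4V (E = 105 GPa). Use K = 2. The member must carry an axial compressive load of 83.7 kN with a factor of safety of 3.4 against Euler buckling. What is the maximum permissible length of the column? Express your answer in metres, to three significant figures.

L_max ≈ 0.322 m

Inner dimensions: h_i = 51.4 − 2×3.1 = 45.20 mm, b_i = 38.0 − 2×3.1 = 31.80 mm
Weak-axis I_min = (h_o·b_o³ − h_i·b_i³)/12 with b_o = 38.0, b_i = 31.80 mm (shorter outer/inner sides).
I_min = (51.4×38.0³ − 45.20×31.80³)/12 = 1.139×10^5 mm⁴
I = 1.139×10^-7 m⁴
Required critical load P_cr = n·P = 3.4 × 83.7 = 284.6 kN = 2.846×10^5 N
From P_cr = π²EI/(K·L)²:  L = (1/K)·√(π²EI/P_cr) = (1/2)·√(π²×1.05×10^11×1.139×10^-7/2.846×10^5)
L = 0.322 m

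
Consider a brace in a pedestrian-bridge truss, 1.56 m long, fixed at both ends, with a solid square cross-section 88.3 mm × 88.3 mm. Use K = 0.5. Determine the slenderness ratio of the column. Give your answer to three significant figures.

For a square r = a/√12 = 88.3/√12 = 25.49 mm
L_e = K·L = 0.5 × 1.56 m = 0.7800 m = 780.00 mm
λ = L_e / r_min = 780.00 / 25.49 = 30.6

λ ≈ 30.6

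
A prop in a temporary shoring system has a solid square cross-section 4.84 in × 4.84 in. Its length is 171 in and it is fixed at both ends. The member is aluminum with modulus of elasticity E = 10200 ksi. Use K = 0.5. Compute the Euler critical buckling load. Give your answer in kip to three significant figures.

P_cr ≈ 630 kip

I = a⁴/12 = 4.84⁴/12 = 45.73 in⁴
Effective length L_e = K·L = 0.5 × 171 = 85.50 in
P_cr = π²EI / L_e² = π² × 10200×10³ × 45.73 / 85.50² = 6.297×10^5 lb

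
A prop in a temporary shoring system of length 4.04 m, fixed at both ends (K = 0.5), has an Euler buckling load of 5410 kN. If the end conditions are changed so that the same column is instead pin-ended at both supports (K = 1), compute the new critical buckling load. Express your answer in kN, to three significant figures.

P_cr ≈ 1350 kN

P_cr ∝ 1/K², so P_cr,new = P_cr,old × (K_old/K_new)² = 5410 × (0.5/1)²
= 5410 × 0.2500 = 1350 kN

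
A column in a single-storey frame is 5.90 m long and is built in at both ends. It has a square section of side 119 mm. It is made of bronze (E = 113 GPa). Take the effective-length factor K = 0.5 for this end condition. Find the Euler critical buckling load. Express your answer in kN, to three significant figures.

I = a⁴/12 = 119⁴/12 = 1.671×10^7 mm⁴
I = 1.671×10^7 mm⁴ = 1.671×10^-5 m⁴
Effective length L_e = K·L = 0.5 × 5.90 = 2.950 m
P_cr = π²EI / L_e² = π² × 113×10⁹ × 1.671×10^-5 / 2.950² = 2.142×10^6 N

P_cr ≈ 2140 kN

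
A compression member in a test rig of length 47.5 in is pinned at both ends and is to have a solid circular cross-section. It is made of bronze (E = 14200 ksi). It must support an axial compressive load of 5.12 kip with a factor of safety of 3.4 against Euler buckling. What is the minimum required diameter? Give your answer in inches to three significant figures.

Required P_cr = n·P = 3.4 × 5.12 = 17.41 kip
L_e = K·L = 1 × 47.5 = 47.50 in
Required I = P_cr·L_e²/(π²E) = 1.741×10^4 × 47.50² / (π² × 1.42×10^7) = 0.2803 in⁴
Solid circle: I = πd⁴/64  ⇒  d = (64I/π)^(1/4) = (64×0.2803/π)^(1/4) = 1.55 in

d ≈ 1.55 in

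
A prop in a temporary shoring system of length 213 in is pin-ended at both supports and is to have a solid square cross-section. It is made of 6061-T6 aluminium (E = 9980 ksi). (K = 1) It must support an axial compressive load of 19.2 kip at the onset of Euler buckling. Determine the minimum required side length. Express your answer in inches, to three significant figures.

a ≈ 3.21 in

L_e = K·L = 1 × 213 = 213.0 in
Required I = P_cr·L_e²/(π²E) = 1.920×10^4 × 213.0² / (π² × 9.98×10^6) = 8.844 in⁴
Solid square: I = a⁴/12  ⇒  a = (12I)^(1/4) = (12×8.844)^(1/4) = 3.21 in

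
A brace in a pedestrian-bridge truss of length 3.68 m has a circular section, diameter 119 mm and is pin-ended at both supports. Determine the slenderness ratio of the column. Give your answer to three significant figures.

I = πd⁴/64 = π×119⁴/64 = 9.844×10^6 mm⁴
A = 1.112×10^4 mm²;  r_min = √(I/A) = √(9.844×10^6/1.112×10^4) = 29.75 mm
L_e = K·L = 1 × 3.68 m = 3.680 m = 3680.0 mm
λ = L_e / r_min = 3680.0 / 29.75 = 124

λ ≈ 124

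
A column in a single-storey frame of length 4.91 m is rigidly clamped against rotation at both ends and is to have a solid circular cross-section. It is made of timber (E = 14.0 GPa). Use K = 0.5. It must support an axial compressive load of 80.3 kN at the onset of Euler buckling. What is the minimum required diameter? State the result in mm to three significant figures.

d ≈ 91.9 mm

L_e = K·L = 0.5 × 4.91 = 2.455 m
Required I = P_cr·L_e²/(π²E) = 8.030×10^4 × 2.455² / (π² × 1.40×10^10) = 3.503×10^-6 m⁴
I_req = 3.503×10^6 mm⁴
Solid circle: I = πd⁴/64  ⇒  d = (64I/π)^(1/4) = (64×3.503×10^6/π)^(1/4) = 91.9 mm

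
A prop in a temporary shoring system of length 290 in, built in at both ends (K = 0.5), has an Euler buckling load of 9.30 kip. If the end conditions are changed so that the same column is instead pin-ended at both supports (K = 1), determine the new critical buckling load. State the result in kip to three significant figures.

P_cr ≈ 2.33 kip

P_cr ∝ 1/K², so P_cr,new = P_cr,old × (K_old/K_new)² = 9.30 × (0.5/1)²
= 9.30 × 0.2500 = 2.33 kip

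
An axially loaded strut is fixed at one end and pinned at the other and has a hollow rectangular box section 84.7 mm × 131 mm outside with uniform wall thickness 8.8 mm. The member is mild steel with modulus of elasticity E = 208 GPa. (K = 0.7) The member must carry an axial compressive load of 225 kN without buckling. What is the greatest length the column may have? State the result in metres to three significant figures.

L_max ≈ 8.39 m

Inner dimensions: h_i = 131 − 2×8.8 = 113.4 mm, b_i = 84.7 − 2×8.8 = 67.10 mm
Weak-axis I_min = (h_o·b_o³ − h_i·b_i³)/12 with b_o = 84.7, b_i = 67.10 mm (shorter outer/inner sides).
I_min = (131×84.7³ − 113.4×67.10³)/12 = 3.779×10^6 mm⁴
I = 3.779×10^-6 m⁴
At the buckling limit P_cr = P = 2.250×10^5 N
From P_cr = π²EI/(K·L)²:  L = (1/K)·√(π²EI/P_cr) = (1/0.7)·√(π²×2.08×10^11×3.779×10^-6/2.250×10^5)
L = 8.39 m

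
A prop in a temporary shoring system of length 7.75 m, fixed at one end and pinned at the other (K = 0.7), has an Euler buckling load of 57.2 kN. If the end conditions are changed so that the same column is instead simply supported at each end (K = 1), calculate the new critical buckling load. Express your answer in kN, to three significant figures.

P_cr ∝ 1/K², so P_cr,new = P_cr,old × (K_old/K_new)² = 57.2 × (0.7/1)²
= 57.2 × 0.4900 = 28.0 kN

P_cr ≈ 28.0 kN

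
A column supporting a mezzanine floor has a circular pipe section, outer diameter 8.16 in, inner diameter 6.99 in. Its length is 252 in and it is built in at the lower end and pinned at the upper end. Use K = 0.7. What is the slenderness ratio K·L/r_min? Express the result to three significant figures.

d_o = 8.16 in, d_i = 6.99 in
I = π(d_o⁴ − d_i⁴)/64 = π(8.16⁴ − 6.990⁴)/64 = 100.4 in⁴
A = 13.92 in²;  r_min = √(I/A) = √(100.4/13.92) = 2.686 in
L_e = K·L = 0.7 × 252 = 176.4 in
λ = L_e / r_min = 176.40 / 2.686 = 65.7

λ ≈ 65.7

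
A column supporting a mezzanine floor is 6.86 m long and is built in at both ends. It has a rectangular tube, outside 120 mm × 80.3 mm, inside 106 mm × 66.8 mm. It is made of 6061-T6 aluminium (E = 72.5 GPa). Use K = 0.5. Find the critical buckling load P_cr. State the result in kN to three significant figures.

P_cr ≈ 155 kN

Weak-axis I_min = (h_o·b_o³ − h_i·b_i³)/12 with b_o = 80.3, b_i = 66.80 mm (shorter outer/inner sides).
I_min = (120×80.3³ − 106.0×66.80³)/12 = 2.545×10^6 mm⁴
I = 2.545×10^6 mm⁴ = 2.545×10^-6 m⁴
Effective length L_e = K·L = 0.5 × 6.86 = 3.430 m
P_cr = π²EI / L_e² = π² × 72.5×10⁹ × 2.545×10^-6 / 3.430² = 1.548×10^5 N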